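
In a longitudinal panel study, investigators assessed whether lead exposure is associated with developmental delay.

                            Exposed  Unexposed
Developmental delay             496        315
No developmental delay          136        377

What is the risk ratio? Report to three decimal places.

1.724

Reading the table with exposure as columns: a = 496 (Exposed, case), b = 136 (Exposed, non-case), c = 315 (Unexposed, case), d = 377.
Risk in exposed = 496/632 = 0.78481; risk in unexposed = 315/692 = 0.45520.
RR = 0.78481 / 0.45520 = 1.72409
The risk among the exposed is 1.72 times that among the unexposed.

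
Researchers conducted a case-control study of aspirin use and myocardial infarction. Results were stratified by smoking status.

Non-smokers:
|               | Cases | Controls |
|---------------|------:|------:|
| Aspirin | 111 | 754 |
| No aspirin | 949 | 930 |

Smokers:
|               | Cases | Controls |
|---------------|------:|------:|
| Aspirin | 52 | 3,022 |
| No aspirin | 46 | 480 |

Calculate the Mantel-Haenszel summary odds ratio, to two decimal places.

OR_MH = Σ(aᵢdᵢ/nᵢ) / Σ(bᵢcᵢ/nᵢ), where nᵢ is the stratum total.
Stratum 1 (Non-smokers): n = 2744; a·d/n = 111·930/2744 = 37.6203; b·c/n = 754·949/2744 = 260.7675
Stratum 2 (Smokers): n = 3600; a·d/n = 52·480/3600 = 6.9333; b·c/n = 3022·46/3600 = 38.6144
OR_MH = (37.6203 + 6.9333) / (260.7675 + 38.6144) = 44.5536 / 299.3819 = 0.14882

0.15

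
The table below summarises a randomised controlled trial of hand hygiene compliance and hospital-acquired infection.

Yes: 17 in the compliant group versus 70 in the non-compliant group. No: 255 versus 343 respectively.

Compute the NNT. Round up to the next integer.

10

Risk in treated group = 17/272 = 0.06250; risk in control = 70/413 = 0.16949.
Absolute risk reduction = 0.16949 − 0.06250 = 0.10699
NNT = 1 / ARR = 1 / 0.10699 = 9.347 → round up → 10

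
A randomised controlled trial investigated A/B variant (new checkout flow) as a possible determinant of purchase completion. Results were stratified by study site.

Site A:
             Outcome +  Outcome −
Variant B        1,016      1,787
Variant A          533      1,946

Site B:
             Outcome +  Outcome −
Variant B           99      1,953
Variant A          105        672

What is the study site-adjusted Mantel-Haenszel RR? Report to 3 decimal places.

1.404

RR_MH = Σ(aᵢ·n₀ᵢ/nᵢ) / Σ(cᵢ·n₁ᵢ/nᵢ), with n₁ᵢ = aᵢ+bᵢ (exposed), n₀ᵢ = cᵢ+dᵢ (unexposed), nᵢ = n₁ᵢ+n₀ᵢ.
Stratum 1 (Site A): n₁ = 2803, n₀ = 2479, n = 5282; a·n₀/n = 1016·2479/5282 = 476.8391; c·n₁/n = 533·2803/5282 = 282.8472
Stratum 2 (Site B): n₁ = 2052, n₀ = 777, n = 2829; a·n₀/n = 99·777/2829 = 27.1909; c·n₁/n = 105·2052/2829 = 76.1612
RR_MH = (476.8391 + 27.1909) / (282.8472 + 76.1612) = 504.0300 / 359.0084 = 1.40395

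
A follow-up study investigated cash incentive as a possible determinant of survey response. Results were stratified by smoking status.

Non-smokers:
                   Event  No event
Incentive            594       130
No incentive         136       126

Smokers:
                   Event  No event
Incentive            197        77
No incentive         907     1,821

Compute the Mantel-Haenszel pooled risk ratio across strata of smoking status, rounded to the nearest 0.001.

1.844

RR_MH = Σ(aᵢ·n₀ᵢ/nᵢ) / Σ(cᵢ·n₁ᵢ/nᵢ), with n₁ᵢ = aᵢ+bᵢ (exposed), n₀ᵢ = cᵢ+dᵢ (unexposed), nᵢ = n₁ᵢ+n₀ᵢ.
Stratum 1 (Non-smokers): n₁ = 724, n₀ = 262, n = 986; a·n₀/n = 594·262/986 = 157.8377; c·n₁/n = 136·724/986 = 99.8621
Stratum 2 (Smokers): n₁ = 274, n₀ = 2728, n = 3002; a·n₀/n = 197·2728/3002 = 179.0193; c·n₁/n = 907·274/3002 = 82.7841
RR_MH = (157.8377 + 179.0193) / (99.8621 + 82.7841) = 336.8570 / 182.6462 = 1.84431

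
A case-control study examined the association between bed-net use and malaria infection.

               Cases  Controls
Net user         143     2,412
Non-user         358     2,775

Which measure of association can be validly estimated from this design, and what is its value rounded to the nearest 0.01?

0.46

Cells: a = 143, b = 2412, c = 358, d = 2775.
This is a case-control study: participants were sampled on outcome status, so risks in the source population cannot be estimated directly — relative risk is not valid here. The odds ratio is the appropriate measure.
OR = (a·d)/(b·c) = (143 × 2775) / (2412 × 358) = 396825 / 863496 = 0.45956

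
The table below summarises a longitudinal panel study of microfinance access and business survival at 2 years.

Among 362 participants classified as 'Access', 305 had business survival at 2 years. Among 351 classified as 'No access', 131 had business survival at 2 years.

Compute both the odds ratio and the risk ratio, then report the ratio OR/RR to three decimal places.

3.981

From the description: a = 305, b = 57, c = 131, d = 220.
OR = (305·220)/(57·131) = 67100/7467 = 8.98621
Risk in exposed = 305/362 = 0.84254; risk in unexposed = 131/351 = 0.37322; RR = 2.25750
OR/RR = 8.98621 / 2.25750 = 3.98061
The outcome is not rare, so the OR lies further from 1 than the RR.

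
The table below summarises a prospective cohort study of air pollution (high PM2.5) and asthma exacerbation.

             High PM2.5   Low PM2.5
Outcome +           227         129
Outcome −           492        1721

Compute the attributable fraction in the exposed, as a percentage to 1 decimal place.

Reading the table with exposure as columns: a = 227 (High PM2.5, case), b = 492 (High PM2.5, non-case), c = 129 (Low PM2.5, case), d = 1721.
Risk in exposed = 227/719 = 0.31572; risk in unexposed = 129/1850 = 0.06973.
RR = 0.31572/0.06973 = 4.52771
AR% = (RR − 1)/RR × 100 = (4.52771 − 1)/4.52771 × 100 = 77.9138%

77.9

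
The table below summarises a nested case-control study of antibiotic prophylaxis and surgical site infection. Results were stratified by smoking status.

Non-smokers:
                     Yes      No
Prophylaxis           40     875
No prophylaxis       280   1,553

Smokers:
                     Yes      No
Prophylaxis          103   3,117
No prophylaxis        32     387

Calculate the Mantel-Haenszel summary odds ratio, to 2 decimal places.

0.29

OR_MH = Σ(aᵢdᵢ/nᵢ) / Σ(bᵢcᵢ/nᵢ), where nᵢ is the stratum total.
Stratum 1 (Non-smokers): n = 2748; a·d/n = 40·1553/2748 = 22.6055; b·c/n = 875·280/2748 = 89.1557
Stratum 2 (Smokers): n = 3639; a·d/n = 103·387/3639 = 10.9538; b·c/n = 3117·32/3639 = 27.4097
OR_MH = (22.6055 + 10.9538) / (89.1557 + 27.4097) = 33.5594 / 116.5655 = 0.28790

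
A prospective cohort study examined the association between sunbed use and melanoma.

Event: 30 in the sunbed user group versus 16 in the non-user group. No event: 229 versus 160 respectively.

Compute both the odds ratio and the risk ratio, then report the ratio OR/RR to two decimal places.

From the description: a = 30, b = 229, c = 16, d = 160.
OR = (30·160)/(229·16) = 4800/3664 = 1.31004
Risk in exposed = 30/259 = 0.11583; risk in unexposed = 16/176 = 0.09091; RR = 1.27413
OR/RR = 1.31004 / 1.27413 = 1.02819
The outcome is not rare, so the OR lies further from 1 than the RR.

1.03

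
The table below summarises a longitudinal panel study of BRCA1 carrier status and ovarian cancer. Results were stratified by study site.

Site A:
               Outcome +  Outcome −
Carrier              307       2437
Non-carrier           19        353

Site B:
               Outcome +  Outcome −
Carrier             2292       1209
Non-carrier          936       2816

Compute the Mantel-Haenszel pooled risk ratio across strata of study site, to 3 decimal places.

RR_MH = Σ(aᵢ·n₀ᵢ/nᵢ) / Σ(cᵢ·n₁ᵢ/nᵢ), with n₁ᵢ = aᵢ+bᵢ (exposed), n₀ᵢ = cᵢ+dᵢ (unexposed), nᵢ = n₁ᵢ+n₀ᵢ.
Stratum 1 (Site A): n₁ = 2744, n₀ = 372, n = 3116; a·n₀/n = 307·372/3116 = 36.6508; c·n₁/n = 19·2744/3116 = 16.7317
Stratum 2 (Site B): n₁ = 3501, n₀ = 3752, n = 7253; a·n₀/n = 2292·3752/7253 = 1185.6589; c·n₁/n = 936·3501/7253 = 451.8042
RR_MH = (36.6508 + 1185.6589) / (16.7317 + 451.8042) = 1222.3097 / 468.5359 = 2.60879

2.609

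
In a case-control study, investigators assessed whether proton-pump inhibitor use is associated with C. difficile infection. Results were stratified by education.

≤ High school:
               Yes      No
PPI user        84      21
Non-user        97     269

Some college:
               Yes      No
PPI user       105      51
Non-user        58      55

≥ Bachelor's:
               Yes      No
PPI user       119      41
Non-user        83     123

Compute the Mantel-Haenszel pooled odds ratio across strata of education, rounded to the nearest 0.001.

4.445

OR_MH = Σ(aᵢdᵢ/nᵢ) / Σ(bᵢcᵢ/nᵢ), where nᵢ is the stratum total.
Stratum 1 (≤ High school): n = 471; a·d/n = 84·269/471 = 47.9745; b·c/n = 21·97/471 = 4.3248
Stratum 2 (Some college): n = 269; a·d/n = 105·55/269 = 21.4684; b·c/n = 51·58/269 = 10.9963
Stratum 3 (≥ Bachelor's): n = 366; a·d/n = 119·123/366 = 39.9918; b·c/n = 41·83/366 = 9.2978
OR_MH = (47.9745 + 21.4684 + 39.9918) / (4.3248 + 10.9963 + 9.2978) = 109.4347 / 24.6189 = 4.44514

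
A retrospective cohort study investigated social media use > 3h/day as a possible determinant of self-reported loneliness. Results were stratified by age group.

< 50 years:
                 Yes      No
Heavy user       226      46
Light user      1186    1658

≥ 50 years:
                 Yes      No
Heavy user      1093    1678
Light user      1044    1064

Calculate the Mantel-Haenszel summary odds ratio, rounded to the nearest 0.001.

0.952

OR_MH = Σ(aᵢdᵢ/nᵢ) / Σ(bᵢcᵢ/nᵢ), where nᵢ is the stratum total.
Stratum 1 (< 50 years): n = 3116; a·d/n = 226·1658/3116 = 120.2529; b·c/n = 46·1186/3116 = 17.5083
Stratum 2 (≥ 50 years): n = 4879; a·d/n = 1093·1064/4879 = 238.3587; b·c/n = 1678·1044/4879 = 359.0555
OR_MH = (120.2529 + 238.3587) / (17.5083 + 359.0555) = 358.6116 / 376.5639 = 0.95233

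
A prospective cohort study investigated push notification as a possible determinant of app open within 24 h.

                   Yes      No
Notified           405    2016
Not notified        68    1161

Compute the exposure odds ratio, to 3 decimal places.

3.430

Cells: a = 405, b = 2016, c = 68, d = 1161.
OR = (a·d)/(b·c) = (405 × 1161) / (2016 × 68) = 470205 / 137088 = 3.42995
The odds of app open within 24 h are about 3.43 times as high in the notified group.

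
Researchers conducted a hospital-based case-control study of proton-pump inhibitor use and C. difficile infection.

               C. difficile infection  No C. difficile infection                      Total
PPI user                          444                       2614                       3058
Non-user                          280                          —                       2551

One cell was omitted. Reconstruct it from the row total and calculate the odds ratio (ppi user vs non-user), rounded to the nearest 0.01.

The missing cell is in the unexposed row: 2551 − 280 = 2271.
So a = 444, b = 2614, c = 280, d = 2271.
OR = (a·d)/(b·c) = (444 × 2271) / (2614 × 280) = 1008324 / 731920 = 1.37764

1.38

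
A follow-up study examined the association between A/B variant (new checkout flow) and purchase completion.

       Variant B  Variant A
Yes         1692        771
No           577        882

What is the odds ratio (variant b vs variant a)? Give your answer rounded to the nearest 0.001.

Reading the table with exposure as columns: a = 1692 (Variant B, case), b = 577 (Variant B, non-case), c = 771 (Variant A, case), d = 882.
OR = (a·d)/(b·c) = (1692 × 882) / (577 × 771) = 1492344 / 444867 = 3.35458
The odds of purchase completion are about 3.35 times as high in the variant b group.

3.355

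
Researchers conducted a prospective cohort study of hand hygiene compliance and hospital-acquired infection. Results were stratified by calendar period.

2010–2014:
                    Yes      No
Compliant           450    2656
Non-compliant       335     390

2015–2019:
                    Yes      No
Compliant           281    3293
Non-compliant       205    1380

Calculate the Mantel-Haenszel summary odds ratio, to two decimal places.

0.33

OR_MH = Σ(aᵢdᵢ/nᵢ) / Σ(bᵢcᵢ/nᵢ), where nᵢ is the stratum total.
Stratum 1 (2010–2014): n = 3831; a·d/n = 450·390/3831 = 45.8105; b·c/n = 2656·335/3831 = 232.2527
Stratum 2 (2015–2019): n = 5159; a·d/n = 281·1380/5159 = 75.1657; b·c/n = 3293·205/5159 = 130.8519
OR_MH = (45.8105 + 75.1657) / (232.2527 + 130.8519) = 120.9762 / 363.1046 = 0.33317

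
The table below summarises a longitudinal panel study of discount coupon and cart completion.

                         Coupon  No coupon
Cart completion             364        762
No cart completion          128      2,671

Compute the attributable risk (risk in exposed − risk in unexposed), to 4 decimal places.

Reading the table with exposure as columns: a = 364 (Coupon, case), b = 128 (Coupon, non-case), c = 762 (No coupon, case), d = 2671.
Risk in exposed = 364/492 = 0.739837; risk in unexposed = 762/3433 = 0.221963.
Risk difference = 0.739837 − 0.221963 = 0.517874

0.5179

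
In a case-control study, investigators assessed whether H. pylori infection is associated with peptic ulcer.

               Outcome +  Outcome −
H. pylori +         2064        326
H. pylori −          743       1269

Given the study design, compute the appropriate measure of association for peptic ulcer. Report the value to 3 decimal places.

Cells: a = 2064, b = 326, c = 743, d = 1269.
This is a case-control study: participants were sampled on outcome status, so risks in the source population cannot be estimated directly — relative risk is not valid here. The odds ratio is the appropriate measure.
OR = (a·d)/(b·c) = (2064 × 1269) / (326 × 743) = 2619216 / 242218 = 10.81347

10.813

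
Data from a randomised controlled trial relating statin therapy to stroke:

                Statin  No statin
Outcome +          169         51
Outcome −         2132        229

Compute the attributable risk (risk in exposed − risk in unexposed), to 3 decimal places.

Reading the table with exposure as columns: a = 169 (Statin, case), b = 2132 (Statin, non-case), c = 51 (No statin, case), d = 229.
Risk in exposed = 169/2301 = 0.073446; risk in unexposed = 51/280 = 0.182143.
Risk difference = 0.073446 − 0.182143 = -0.108697

-0.109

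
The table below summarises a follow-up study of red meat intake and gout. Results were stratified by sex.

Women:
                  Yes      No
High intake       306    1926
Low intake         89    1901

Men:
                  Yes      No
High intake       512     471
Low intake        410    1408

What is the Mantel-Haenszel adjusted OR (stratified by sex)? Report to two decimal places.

3.61

OR_MH = Σ(aᵢdᵢ/nᵢ) / Σ(bᵢcᵢ/nᵢ), where nᵢ is the stratum total.
Stratum 1 (Women): n = 4222; a·d/n = 306·1901/4222 = 137.7797; b·c/n = 1926·89/4222 = 40.6002
Stratum 2 (Men): n = 2801; a·d/n = 512·1408/2801 = 257.3709; b·c/n = 471·410/2801 = 68.9432
OR_MH = (137.7797 + 257.3709) / (40.6002 + 68.9432) = 395.1507 / 109.5434 = 3.60725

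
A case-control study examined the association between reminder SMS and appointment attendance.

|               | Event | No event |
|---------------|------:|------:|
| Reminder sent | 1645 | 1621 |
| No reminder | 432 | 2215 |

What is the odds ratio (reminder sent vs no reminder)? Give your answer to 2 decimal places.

5.20

Cells: a = 1645, b = 1621, c = 432, d = 2215.
OR = (a·d)/(b·c) = (1645 × 2215) / (1621 × 432) = 3643675 / 700272 = 5.20323
The odds of appointment attendance are about 5.20 times as high in the reminder sent group.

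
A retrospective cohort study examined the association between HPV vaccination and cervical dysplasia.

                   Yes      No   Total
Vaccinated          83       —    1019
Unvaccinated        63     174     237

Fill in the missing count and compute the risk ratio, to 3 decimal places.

0.306

The missing cell is in the exposed row: 1019 − 83 = 936.
So a = 83, b = 936, c = 63, d = 174.
RR = [a/(a+b)] / [c/(c+d)] = (83/1019) / (63/237) = 0.08145/0.26582 = 0.30642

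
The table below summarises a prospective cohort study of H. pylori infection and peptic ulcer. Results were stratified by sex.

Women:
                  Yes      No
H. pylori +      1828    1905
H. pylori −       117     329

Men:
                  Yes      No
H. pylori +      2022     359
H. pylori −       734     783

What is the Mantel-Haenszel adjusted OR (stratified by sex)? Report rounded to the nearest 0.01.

4.55

OR_MH = Σ(aᵢdᵢ/nᵢ) / Σ(bᵢcᵢ/nᵢ), where nᵢ is the stratum total.
Stratum 1 (Women): n = 4179; a·d/n = 1828·329/4179 = 143.9129; b·c/n = 1905·117/4179 = 53.3345
Stratum 2 (Men): n = 3898; a·d/n = 2022·783/3898 = 406.1637; b·c/n = 359·734/3898 = 67.6003
OR_MH = (143.9129 + 406.1637) / (53.3345 + 67.6003) = 550.0766 / 120.9348 = 4.54854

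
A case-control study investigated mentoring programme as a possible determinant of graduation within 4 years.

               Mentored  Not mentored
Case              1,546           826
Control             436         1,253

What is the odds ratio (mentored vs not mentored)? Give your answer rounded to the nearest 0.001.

Reading the table with exposure as columns: a = 1546 (Mentored, case), b = 436 (Mentored, non-case), c = 826 (Not mentored, case), d = 1253.
OR = (a·d)/(b·c) = (1546 × 1253) / (436 × 826) = 1937138 / 360136 = 5.37891
The odds of graduation within 4 years are about 5.38 times as high in the mentored group.

5.379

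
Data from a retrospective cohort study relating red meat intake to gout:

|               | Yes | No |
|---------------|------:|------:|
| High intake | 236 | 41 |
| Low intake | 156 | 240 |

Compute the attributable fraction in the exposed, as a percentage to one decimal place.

Cells: a = 236, b = 41, c = 156, d = 240.
Risk in exposed = 236/277 = 0.85199; risk in unexposed = 156/396 = 0.39394.
RR = 0.85199/0.39394 = 2.16273
AR% = (RR − 1)/RR × 100 = (2.16273 − 1)/2.16273 × 100 = 53.7622%

53.8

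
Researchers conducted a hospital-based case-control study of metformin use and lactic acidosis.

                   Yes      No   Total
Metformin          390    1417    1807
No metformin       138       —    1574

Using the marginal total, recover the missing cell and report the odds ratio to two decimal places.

2.86

The missing cell is in the unexposed row: 1574 − 138 = 1436.
So a = 390, b = 1417, c = 138, d = 1436.
OR = (a·d)/(b·c) = (390 × 1436) / (1417 × 138) = 560040 / 195546 = 2.86398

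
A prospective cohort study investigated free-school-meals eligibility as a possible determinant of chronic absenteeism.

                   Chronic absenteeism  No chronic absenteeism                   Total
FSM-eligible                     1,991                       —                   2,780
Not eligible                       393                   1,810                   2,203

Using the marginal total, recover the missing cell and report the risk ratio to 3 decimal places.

4.015

The missing cell is in the exposed row: 2780 − 1991 = 789.
So a = 1991, b = 789, c = 393, d = 1810.
RR = [a/(a+b)] / [c/(c+d)] = (1991/2780) / (393/2203) = 0.71619/0.17839 = 4.01466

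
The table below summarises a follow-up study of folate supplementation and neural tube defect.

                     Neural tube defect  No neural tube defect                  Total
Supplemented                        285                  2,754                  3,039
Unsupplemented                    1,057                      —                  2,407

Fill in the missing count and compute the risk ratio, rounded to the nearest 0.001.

0.214

The missing cell is in the unexposed row: 2407 − 1057 = 1350.
So a = 285, b = 2754, c = 1057, d = 1350.
RR = [a/(a+b)] / [c/(c+d)] = (285/3039) / (1057/2407) = 0.09378/0.43914 = 0.21356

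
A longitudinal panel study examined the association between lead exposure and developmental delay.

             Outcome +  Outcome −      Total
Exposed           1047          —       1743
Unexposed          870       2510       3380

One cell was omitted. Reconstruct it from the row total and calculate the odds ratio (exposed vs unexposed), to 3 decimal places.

The missing cell is in the exposed row: 1743 − 1047 = 696.
So a = 1047, b = 696, c = 870, d = 2510.
OR = (a·d)/(b·c) = (1047 × 2510) / (696 × 870) = 2627970 / 605520 = 4.34002

4.340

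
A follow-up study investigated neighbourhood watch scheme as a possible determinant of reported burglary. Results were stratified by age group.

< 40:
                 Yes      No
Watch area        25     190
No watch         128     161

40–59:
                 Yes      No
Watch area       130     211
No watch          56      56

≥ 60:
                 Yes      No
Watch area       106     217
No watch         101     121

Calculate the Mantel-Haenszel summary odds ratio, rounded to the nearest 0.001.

OR_MH = Σ(aᵢdᵢ/nᵢ) / Σ(bᵢcᵢ/nᵢ), where nᵢ is the stratum total.
Stratum 1 (< 40): n = 504; a·d/n = 25·161/504 = 7.9861; b·c/n = 190·128/504 = 48.2540
Stratum 2 (40–59): n = 453; a·d/n = 130·56/453 = 16.0706; b·c/n = 211·56/453 = 26.0839
Stratum 3 (≥ 60): n = 545; a·d/n = 106·121/545 = 23.5339; b·c/n = 217·101/545 = 40.2147
OR_MH = (7.9861 + 16.0706 + 23.5339) / (48.2540 + 26.0839 + 40.2147) = 47.5907 / 114.5525 = 0.41545

0.415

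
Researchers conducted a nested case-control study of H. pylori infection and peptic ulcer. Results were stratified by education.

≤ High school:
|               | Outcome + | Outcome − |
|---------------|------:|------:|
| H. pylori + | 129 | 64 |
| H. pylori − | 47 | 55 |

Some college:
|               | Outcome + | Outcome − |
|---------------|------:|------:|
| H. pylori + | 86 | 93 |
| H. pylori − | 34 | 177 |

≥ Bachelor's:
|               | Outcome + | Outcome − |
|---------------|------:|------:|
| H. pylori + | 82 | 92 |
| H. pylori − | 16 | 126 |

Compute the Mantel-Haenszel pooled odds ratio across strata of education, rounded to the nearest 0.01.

4.17

OR_MH = Σ(aᵢdᵢ/nᵢ) / Σ(bᵢcᵢ/nᵢ), where nᵢ is the stratum total.
Stratum 1 (≤ High school): n = 295; a·d/n = 129·55/295 = 24.0508; b·c/n = 64·47/295 = 10.1966
Stratum 2 (Some college): n = 390; a·d/n = 86·177/390 = 39.0308; b·c/n = 93·34/390 = 8.1077
Stratum 3 (≥ Bachelor's): n = 316; a·d/n = 82·126/316 = 32.6962; b·c/n = 92·16/316 = 4.6582
OR_MH = (24.0508 + 39.0308 + 32.6962) / (10.1966 + 8.1077 + 4.6582) = 95.7778 / 22.9625 = 4.17105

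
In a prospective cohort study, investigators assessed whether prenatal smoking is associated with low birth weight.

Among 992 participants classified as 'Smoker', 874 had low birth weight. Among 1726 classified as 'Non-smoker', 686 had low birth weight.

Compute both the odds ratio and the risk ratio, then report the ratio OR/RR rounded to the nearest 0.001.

5.065

From the description: a = 874, b = 118, c = 686, d = 1040.
OR = (874·1040)/(118·686) = 908960/80948 = 11.22894
Risk in exposed = 874/992 = 0.88105; risk in unexposed = 686/1726 = 0.39745; RR = 2.21675
OR/RR = 11.22894 / 2.21675 = 5.06550
The outcome is not rare, so the OR lies further from 1 than the RR.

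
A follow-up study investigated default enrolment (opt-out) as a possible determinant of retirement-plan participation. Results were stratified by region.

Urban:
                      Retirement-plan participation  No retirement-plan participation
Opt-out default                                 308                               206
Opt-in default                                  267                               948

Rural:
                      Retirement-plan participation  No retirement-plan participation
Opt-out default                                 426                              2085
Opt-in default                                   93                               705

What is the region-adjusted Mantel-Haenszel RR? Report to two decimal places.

2.13

RR_MH = Σ(aᵢ·n₀ᵢ/nᵢ) / Σ(cᵢ·n₁ᵢ/nᵢ), with n₁ᵢ = aᵢ+bᵢ (exposed), n₀ᵢ = cᵢ+dᵢ (unexposed), nᵢ = n₁ᵢ+n₀ᵢ.
Stratum 1 (Urban): n₁ = 514, n₀ = 1215, n = 1729; a·n₀/n = 308·1215/1729 = 216.4372; c·n₁/n = 267·514/1729 = 79.3742
Stratum 2 (Rural): n₁ = 2511, n₀ = 798, n = 3309; a·n₀/n = 426·798/3309 = 102.7344; c·n₁/n = 93·2511/3309 = 70.5721
RR_MH = (216.4372 + 102.7344) / (79.3742 + 70.5721) = 319.1716 / 149.9463 = 2.12857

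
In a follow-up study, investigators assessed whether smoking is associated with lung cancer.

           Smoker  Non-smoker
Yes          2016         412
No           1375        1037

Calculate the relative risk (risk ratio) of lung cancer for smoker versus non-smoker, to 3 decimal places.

2.091

Reading the table with exposure as columns: a = 2016 (Smoker, case), b = 1375 (Smoker, non-case), c = 412 (Non-smoker, case), d = 1037.
Risk in exposed = 2016/3391 = 0.59451; risk in unexposed = 412/1449 = 0.28433.
RR = 0.59451 / 0.28433 = 2.09090
The risk among the exposed is 2.09 times that among the unexposed.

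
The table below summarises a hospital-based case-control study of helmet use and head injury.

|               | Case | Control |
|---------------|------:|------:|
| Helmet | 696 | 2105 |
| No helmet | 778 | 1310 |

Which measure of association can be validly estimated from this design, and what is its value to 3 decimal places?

0.557

Cells: a = 696, b = 2105, c = 778, d = 1310.
This is a hospital-based case-control study: participants were sampled on outcome status, so risks in the source population cannot be estimated directly — relative risk is not valid here. The odds ratio is the appropriate measure.
OR = (a·d)/(b·c) = (696 × 1310) / (2105 × 778) = 911760 / 1637690 = 0.55674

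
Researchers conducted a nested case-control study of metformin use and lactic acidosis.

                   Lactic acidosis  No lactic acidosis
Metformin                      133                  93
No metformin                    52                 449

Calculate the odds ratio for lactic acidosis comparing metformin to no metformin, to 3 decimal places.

Cells: a = 133, b = 93, c = 52, d = 449.
OR = (a·d)/(b·c) = (133 × 449) / (93 × 52) = 59717 / 4836 = 12.34843
The odds of lactic acidosis are about 12.35 times as high in the metformin group.

12.348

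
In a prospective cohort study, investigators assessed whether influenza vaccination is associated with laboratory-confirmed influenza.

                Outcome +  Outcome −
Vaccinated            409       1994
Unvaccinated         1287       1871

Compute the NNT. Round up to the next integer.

5

Risk in treated group = 409/2403 = 0.17020; risk in control = 1287/3158 = 0.40754.
Absolute risk reduction = 0.40754 − 0.17020 = 0.23733
NNT = 1 / ARR = 1 / 0.23733 = 4.213 → round up → 5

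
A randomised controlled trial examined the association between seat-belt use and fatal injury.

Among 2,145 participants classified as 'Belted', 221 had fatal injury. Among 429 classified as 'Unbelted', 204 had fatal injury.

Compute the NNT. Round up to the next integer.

3

Risk in treated group = 221/2145 = 0.10303; risk in control = 204/429 = 0.47552.
Absolute risk reduction = 0.47552 − 0.10303 = 0.37249
NNT = 1 / ARR = 1 / 0.37249 = 2.685 → round up → 3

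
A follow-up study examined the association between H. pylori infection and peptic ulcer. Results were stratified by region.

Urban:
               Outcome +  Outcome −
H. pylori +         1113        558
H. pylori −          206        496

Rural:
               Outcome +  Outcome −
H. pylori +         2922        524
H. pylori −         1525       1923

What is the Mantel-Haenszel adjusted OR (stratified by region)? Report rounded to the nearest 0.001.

6.375

OR_MH = Σ(aᵢdᵢ/nᵢ) / Σ(bᵢcᵢ/nᵢ), where nᵢ is the stratum total.
Stratum 1 (Urban): n = 2373; a·d/n = 1113·496/2373 = 232.6372; b·c/n = 558·206/2373 = 48.4399
Stratum 2 (Rural): n = 6894; a·d/n = 2922·1923/6894 = 815.0574; b·c/n = 524·1525/6894 = 115.9124
OR_MH = (232.6372 + 815.0574) / (48.4399 + 115.9124) = 1047.6946 / 164.3523 = 6.37469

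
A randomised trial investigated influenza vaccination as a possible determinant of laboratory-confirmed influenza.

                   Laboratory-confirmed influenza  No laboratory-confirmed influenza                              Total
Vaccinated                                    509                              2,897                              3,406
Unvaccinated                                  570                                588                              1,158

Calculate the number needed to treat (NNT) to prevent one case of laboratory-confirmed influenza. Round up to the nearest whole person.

3

Risk in treated group = 509/3406 = 0.14944; risk in control = 570/1158 = 0.49223.
Absolute risk reduction = 0.49223 − 0.14944 = 0.34279
NNT = 1 / ARR = 1 / 0.34279 = 2.917 → round up → 3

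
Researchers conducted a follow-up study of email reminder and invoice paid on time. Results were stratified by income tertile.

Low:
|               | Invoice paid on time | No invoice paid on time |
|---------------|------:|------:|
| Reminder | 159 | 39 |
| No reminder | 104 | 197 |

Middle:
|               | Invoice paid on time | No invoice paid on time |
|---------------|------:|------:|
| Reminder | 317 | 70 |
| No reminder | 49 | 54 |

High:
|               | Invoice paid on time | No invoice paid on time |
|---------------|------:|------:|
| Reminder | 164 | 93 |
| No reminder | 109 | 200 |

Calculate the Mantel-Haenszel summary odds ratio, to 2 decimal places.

OR_MH = Σ(aᵢdᵢ/nᵢ) / Σ(bᵢcᵢ/nᵢ), where nᵢ is the stratum total.
Stratum 1 (Low): n = 499; a·d/n = 159·197/499 = 62.7715; b·c/n = 39·104/499 = 8.1283
Stratum 2 (Middle): n = 490; a·d/n = 317·54/490 = 34.9347; b·c/n = 70·49/490 = 7.0000
Stratum 3 (High): n = 566; a·d/n = 164·200/566 = 57.9505; b·c/n = 93·109/566 = 17.9099
OR_MH = (62.7715 + 34.9347 + 57.9505) / (8.1283 + 7.0000 + 17.9099) = 155.6568 / 33.0382 = 4.71142

4.71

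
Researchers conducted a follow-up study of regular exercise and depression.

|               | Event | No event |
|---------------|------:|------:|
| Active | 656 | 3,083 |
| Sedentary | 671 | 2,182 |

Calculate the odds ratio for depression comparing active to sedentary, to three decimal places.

0.692

Cells: a = 656, b = 3083, c = 671, d = 2182.
OR = (a·d)/(b·c) = (656 × 2182) / (3083 × 671) = 1431392 / 2068693 = 0.69193
Exposure is associated with lower odds of depression (OR = 0.69 < 1).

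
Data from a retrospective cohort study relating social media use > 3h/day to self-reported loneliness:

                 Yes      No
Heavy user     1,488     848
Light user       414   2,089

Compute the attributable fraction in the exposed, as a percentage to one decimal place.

74.0

Cells: a = 1488, b = 848, c = 414, d = 2089.
Risk in exposed = 1488/2336 = 0.63699; risk in unexposed = 414/2503 = 0.16540.
RR = 0.63699/0.16540 = 3.85115
AR% = (RR − 1)/RR × 100 = (3.85115 − 1)/3.85115 × 100 = 74.0337%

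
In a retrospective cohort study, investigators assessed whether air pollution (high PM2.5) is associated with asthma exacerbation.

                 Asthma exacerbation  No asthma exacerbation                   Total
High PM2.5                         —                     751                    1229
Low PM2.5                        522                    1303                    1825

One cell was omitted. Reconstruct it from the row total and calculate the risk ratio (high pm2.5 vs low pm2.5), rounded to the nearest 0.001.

The missing cell is in the exposed row: 1229 − 751 = 478.
So a = 478, b = 751, c = 522, d = 1303.
RR = [a/(a+b)] / [c/(c+d)] = (478/1229) / (522/1825) = 0.38893/0.28603 = 1.35978

1.360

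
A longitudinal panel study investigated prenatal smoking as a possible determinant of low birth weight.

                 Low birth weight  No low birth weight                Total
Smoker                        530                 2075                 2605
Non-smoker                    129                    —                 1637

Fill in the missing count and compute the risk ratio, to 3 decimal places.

2.582

The missing cell is in the unexposed row: 1637 − 129 = 1508.
So a = 530, b = 2075, c = 129, d = 1508.
RR = [a/(a+b)] / [c/(c+d)] = (530/2605) / (129/1637) = 0.20345/0.07880 = 2.58183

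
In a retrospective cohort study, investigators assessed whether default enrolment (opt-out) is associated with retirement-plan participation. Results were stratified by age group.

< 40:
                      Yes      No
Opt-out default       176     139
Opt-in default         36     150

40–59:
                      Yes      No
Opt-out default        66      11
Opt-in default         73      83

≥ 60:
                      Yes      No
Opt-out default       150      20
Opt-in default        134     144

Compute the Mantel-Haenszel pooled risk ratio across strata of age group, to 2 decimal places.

2.08

RR_MH = Σ(aᵢ·n₀ᵢ/nᵢ) / Σ(cᵢ·n₁ᵢ/nᵢ), with n₁ᵢ = aᵢ+bᵢ (exposed), n₀ᵢ = cᵢ+dᵢ (unexposed), nᵢ = n₁ᵢ+n₀ᵢ.
Stratum 1 (< 40): n₁ = 315, n₀ = 186, n = 501; a·n₀/n = 176·186/501 = 65.3413; c·n₁/n = 36·315/501 = 22.6347
Stratum 2 (40–59): n₁ = 77, n₀ = 156, n = 233; a·n₀/n = 66·156/233 = 44.1888; c·n₁/n = 73·77/233 = 24.1245
Stratum 3 (≥ 60): n₁ = 170, n₀ = 278, n = 448; a·n₀/n = 150·278/448 = 93.0804; c·n₁/n = 134·170/448 = 50.8482
RR_MH = (65.3413 + 44.1888 + 93.0804) / (22.6347 + 24.1245 + 50.8482) = 202.6105 / 97.6074 = 2.07577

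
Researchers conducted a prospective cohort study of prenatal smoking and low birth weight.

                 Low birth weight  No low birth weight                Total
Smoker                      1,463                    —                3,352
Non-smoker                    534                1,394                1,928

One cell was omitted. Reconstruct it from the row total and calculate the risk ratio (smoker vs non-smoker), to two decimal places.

The missing cell is in the exposed row: 3352 − 1463 = 1889.
So a = 1463, b = 1889, c = 534, d = 1394.
RR = [a/(a+b)] / [c/(c+d)] = (1463/3352) / (534/1928) = 0.43646/0.27697 = 1.57582

1.58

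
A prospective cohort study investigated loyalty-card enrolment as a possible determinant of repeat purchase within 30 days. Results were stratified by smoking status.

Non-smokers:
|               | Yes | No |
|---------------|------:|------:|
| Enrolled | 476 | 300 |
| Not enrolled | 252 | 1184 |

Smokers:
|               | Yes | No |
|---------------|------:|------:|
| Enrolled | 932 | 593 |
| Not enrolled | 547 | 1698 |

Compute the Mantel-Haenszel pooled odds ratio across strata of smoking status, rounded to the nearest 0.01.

OR_MH = Σ(aᵢdᵢ/nᵢ) / Σ(bᵢcᵢ/nᵢ), where nᵢ is the stratum total.
Stratum 1 (Non-smokers): n = 2212; a·d/n = 476·1184/2212 = 254.7848; b·c/n = 300·252/2212 = 34.1772
Stratum 2 (Smokers): n = 3770; a·d/n = 932·1698/3770 = 419.7708; b·c/n = 593·547/3770 = 86.0401
OR_MH = (254.7848 + 419.7708) / (34.1772 + 86.0401) = 674.5556 / 120.2173 = 5.61114

5.61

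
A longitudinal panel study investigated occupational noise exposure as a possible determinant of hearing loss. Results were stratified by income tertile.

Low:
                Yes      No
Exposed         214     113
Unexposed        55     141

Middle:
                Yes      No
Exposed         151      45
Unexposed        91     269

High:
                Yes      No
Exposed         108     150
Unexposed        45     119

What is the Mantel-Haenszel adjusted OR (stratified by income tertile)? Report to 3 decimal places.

OR_MH = Σ(aᵢdᵢ/nᵢ) / Σ(bᵢcᵢ/nᵢ), where nᵢ is the stratum total.
Stratum 1 (Low): n = 523; a·d/n = 214·141/523 = 57.6941; b·c/n = 113·55/523 = 11.8834
Stratum 2 (Middle): n = 556; a·d/n = 151·269/556 = 73.0558; b·c/n = 45·91/556 = 7.3651
Stratum 3 (High): n = 422; a·d/n = 108·119/422 = 30.4550; b·c/n = 150·45/422 = 15.9953
OR_MH = (57.6941 + 73.0558 + 30.4550) / (11.8834 + 7.3651 + 15.9953) = 161.2048 / 35.2437 = 4.57400

4.574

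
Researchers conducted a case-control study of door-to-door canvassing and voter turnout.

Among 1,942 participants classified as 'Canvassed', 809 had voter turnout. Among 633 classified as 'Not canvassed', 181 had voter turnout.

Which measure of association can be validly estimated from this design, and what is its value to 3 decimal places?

From the description: a = 809, b = 1133, c = 181, d = 452.
This is a case-control study: participants were sampled on outcome status, so risks in the source population cannot be estimated directly — relative risk is not valid here. The odds ratio is the appropriate measure.
OR = (a·d)/(b·c) = (809 × 452) / (1133 × 181) = 365668 / 205073 = 1.78311

1.783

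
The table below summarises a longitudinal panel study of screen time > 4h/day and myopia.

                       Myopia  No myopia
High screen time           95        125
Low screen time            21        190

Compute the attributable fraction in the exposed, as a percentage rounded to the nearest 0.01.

76.95

Cells: a = 95, b = 125, c = 21, d = 190.
Risk in exposed = 95/220 = 0.43182; risk in unexposed = 21/211 = 0.09953.
RR = 0.43182/0.09953 = 4.33874
AR% = (RR − 1)/RR × 100 = (4.33874 − 1)/4.33874 × 100 = 76.9519%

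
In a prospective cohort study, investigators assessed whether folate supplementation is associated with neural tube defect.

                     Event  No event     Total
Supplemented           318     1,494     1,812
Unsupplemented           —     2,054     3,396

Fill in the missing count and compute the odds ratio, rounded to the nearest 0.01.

0.33

The missing cell is in the unexposed row: 3396 − 2054 = 1342.
So a = 318, b = 1494, c = 1342, d = 2054.
OR = (a·d)/(b·c) = (318 × 2054) / (1494 × 1342) = 653172 / 2004948 = 0.32578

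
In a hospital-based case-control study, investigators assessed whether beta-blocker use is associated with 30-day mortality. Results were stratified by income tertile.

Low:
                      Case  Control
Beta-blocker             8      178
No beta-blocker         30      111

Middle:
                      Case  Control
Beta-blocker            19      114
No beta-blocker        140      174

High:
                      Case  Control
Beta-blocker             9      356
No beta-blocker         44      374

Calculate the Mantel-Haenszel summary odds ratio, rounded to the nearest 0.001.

OR_MH = Σ(aᵢdᵢ/nᵢ) / Σ(bᵢcᵢ/nᵢ), where nᵢ is the stratum total.
Stratum 1 (Low): n = 327; a·d/n = 8·111/327 = 2.7156; b·c/n = 178·30/327 = 16.3303
Stratum 2 (Middle): n = 447; a·d/n = 19·174/447 = 7.3960; b·c/n = 114·140/447 = 35.7047
Stratum 3 (High): n = 783; a·d/n = 9·374/783 = 4.2989; b·c/n = 356·44/783 = 20.0051
OR_MH = (2.7156 + 7.3960 + 4.2989) / (16.3303 + 35.7047 + 20.0051) = 14.4104 / 72.0401 = 0.20003

0.200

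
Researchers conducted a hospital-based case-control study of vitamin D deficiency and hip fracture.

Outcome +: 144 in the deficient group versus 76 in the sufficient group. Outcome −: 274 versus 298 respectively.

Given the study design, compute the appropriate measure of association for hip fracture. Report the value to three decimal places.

2.061

From the description: a = 144, b = 274, c = 76, d = 298.
This is a hospital-based case-control study: participants were sampled on outcome status, so risks in the source population cannot be estimated directly — relative risk is not valid here. The odds ratio is the appropriate measure.
OR = (a·d)/(b·c) = (144 × 298) / (274 × 76) = 42912 / 20824 = 2.06070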